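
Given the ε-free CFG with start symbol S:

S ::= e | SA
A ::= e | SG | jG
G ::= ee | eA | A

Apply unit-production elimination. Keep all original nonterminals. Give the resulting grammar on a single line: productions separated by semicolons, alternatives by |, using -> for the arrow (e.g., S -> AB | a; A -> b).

S -> e | SA; A -> e | SG | jG; G -> e | SG | eA | ee | jG

Unit productions: G->A.
Unit pairs (A ⇒* B via units): (G,A).
S: inherits non-unit rules of {S} → SA | e.
A: inherits non-unit rules of {A} → SG | e | jG.
G: inherits non-unit rules of {A, G} → SG | e | eA | ee | jG.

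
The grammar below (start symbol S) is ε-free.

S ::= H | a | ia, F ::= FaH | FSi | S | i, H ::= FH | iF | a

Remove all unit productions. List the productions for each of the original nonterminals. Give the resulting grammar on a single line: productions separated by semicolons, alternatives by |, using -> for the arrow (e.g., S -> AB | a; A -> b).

S -> a | FH | iF | ia; F -> a | i | FH | iF | ia | FSi | FaH; H -> a | FH | iF

Unit productions: F->S, S->H.
Unit pairs (A ⇒* B via units): (F,H), (F,S), (S,H).
S: inherits non-unit rules of {H, S} → FH | a | iF | ia.
F: inherits non-unit rules of {F, H, S} → FH | FSi | FaH | a | i | iF | ia.
H: inherits non-unit rules of {H} → FH | a | iF.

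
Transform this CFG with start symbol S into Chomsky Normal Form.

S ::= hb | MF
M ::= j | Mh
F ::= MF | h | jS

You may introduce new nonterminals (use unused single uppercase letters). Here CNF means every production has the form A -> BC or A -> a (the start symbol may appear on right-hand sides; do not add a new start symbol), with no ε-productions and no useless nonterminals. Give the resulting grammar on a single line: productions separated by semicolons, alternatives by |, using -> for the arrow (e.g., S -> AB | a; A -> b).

No ε-productions.
No unit productions to eliminate.
TERM: introduce C -> b, B -> h, A -> j and substitute in every rule of length ≥2.

S -> BC | MF; A -> j; B -> h; C -> b; F -> h | AS | MF; M -> j | MB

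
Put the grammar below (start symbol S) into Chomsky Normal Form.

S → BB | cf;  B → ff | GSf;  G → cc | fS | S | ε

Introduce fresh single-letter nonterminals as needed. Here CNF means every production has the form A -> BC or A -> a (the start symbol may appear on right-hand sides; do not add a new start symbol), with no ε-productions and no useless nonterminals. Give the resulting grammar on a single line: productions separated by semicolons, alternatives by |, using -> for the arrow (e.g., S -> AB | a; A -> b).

Nullable: {G}; after ε-elimination: S -> BB | cf; B -> Sf | ff | GSf; G -> S | cc | fS.
After unit-elimination: S -> BB | cf; B -> Sf | ff | GSf; G -> BB | cc | cf | fS.
TERM: introduce C -> c, A -> f and substitute in every rule of length ≥2.
BIN: B -> GSA becomes B -> GD, D -> SA.

S -> BB | CA; A -> f; B -> AA | GD | SA; C -> c; D -> SA; G -> AS | BB | CA | CC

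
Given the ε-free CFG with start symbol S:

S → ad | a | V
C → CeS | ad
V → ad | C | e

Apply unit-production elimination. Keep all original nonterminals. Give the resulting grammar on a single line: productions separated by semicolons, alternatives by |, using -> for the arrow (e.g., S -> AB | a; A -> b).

S -> a | e | ad | CeS; C -> ad | CeS; V -> e | ad | CeS

Unit productions: S->V, V->C.
Unit pairs (A ⇒* B via units): (S,C), (S,V), (V,C).
S: inherits non-unit rules of {C, S, V} → CeS | a | ad | e.
C: inherits non-unit rules of {C} → CeS | ad.
V: inherits non-unit rules of {C, V} → CeS | ad | e.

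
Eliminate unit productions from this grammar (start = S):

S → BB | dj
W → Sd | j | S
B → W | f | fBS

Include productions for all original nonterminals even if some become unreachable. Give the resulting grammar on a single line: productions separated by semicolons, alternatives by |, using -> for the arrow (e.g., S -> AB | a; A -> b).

Unit productions: B->W, W->S.
Unit pairs (A ⇒* B via units): (B,S), (B,W), (W,S).
S: inherits non-unit rules of {S} → BB | dj.
B: inherits non-unit rules of {B, S, W} → BB | Sd | dj | f | fBS | j.
W: inherits non-unit rules of {S, W} → BB | Sd | dj | j.

S -> BB | dj; B -> f | j | BB | Sd | dj | fBS; W -> j | BB | Sd | dj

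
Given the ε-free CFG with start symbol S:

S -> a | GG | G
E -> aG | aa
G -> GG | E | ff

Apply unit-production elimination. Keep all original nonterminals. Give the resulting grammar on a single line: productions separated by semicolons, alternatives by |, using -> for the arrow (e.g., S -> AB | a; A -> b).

S -> a | GG | aG | aa | ff; E -> aG | aa; G -> GG | aG | aa | ff

Unit productions: G->E, S->G.
Unit pairs (A ⇒* B via units): (G,E), (S,E), (S,G).
S: inherits non-unit rules of {E, G, S} → GG | a | aG | aa | ff.
E: inherits non-unit rules of {E} → aG | aa.
G: inherits non-unit rules of {E, G} → GG | aG | aa | ff.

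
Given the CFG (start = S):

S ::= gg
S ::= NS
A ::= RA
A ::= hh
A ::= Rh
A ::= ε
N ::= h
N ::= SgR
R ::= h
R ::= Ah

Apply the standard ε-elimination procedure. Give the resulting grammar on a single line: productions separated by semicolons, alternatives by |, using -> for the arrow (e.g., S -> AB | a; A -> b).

Nullable set: {A}.
Drop A -> ε.
A -> RA: A nullable, giving R | RA.
R -> Ah: A nullable, giving Ah | h.
Unchanged (no nullable symbols): S -> NS; S -> gg; A -> Rh; A -> hh; N -> SgR; N -> h; R -> h.

S -> NS | gg; A -> R | RA | Rh | hh; N -> h | SgR; R -> h | Ah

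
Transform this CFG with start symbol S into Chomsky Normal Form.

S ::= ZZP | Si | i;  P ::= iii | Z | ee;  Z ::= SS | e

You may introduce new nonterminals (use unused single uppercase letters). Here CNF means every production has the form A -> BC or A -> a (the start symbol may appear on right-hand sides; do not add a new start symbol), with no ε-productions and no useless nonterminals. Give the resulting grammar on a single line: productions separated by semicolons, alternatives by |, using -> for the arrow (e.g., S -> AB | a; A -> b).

No ε-productions.
After unit-elimination: S -> i | Si | ZZP; P -> e | SS | ee | iii; Z -> e | SS.
TERM: introduce A -> e, B -> i and substitute in every rule of length ≥2.
BIN: P -> BBB becomes P -> BC, C -> BB; S -> ZZP becomes S -> ZD, D -> ZP.

S -> i | SB | ZD; A -> e; B -> i; C -> BB; D -> ZP; P -> e | AA | BC | SS; Z -> e | SS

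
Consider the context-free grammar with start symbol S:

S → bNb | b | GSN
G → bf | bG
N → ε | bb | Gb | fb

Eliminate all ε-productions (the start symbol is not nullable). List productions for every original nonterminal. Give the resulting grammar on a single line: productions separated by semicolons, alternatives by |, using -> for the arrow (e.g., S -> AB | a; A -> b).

Nullable set: {N}.
S -> GSN: N nullable, giving GS | GSN.
S -> bNb: N nullable, giving bNb | bb.
Drop N -> ε.
Unchanged (no nullable symbols): S -> b; G -> bG; G -> bf; N -> Gb; N -> bb; N -> fb.

S -> b | GS | bb | GSN | bNb; G -> bG | bf; N -> Gb | bb | fb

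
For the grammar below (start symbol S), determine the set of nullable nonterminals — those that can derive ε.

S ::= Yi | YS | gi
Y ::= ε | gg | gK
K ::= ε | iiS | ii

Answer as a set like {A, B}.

Directly nullable (have an ε-rule): {K, Y}.
Not nullable: S — each has a terminal in every rule's right-hand side or depends on a non-nullable symbol.

{K, Y}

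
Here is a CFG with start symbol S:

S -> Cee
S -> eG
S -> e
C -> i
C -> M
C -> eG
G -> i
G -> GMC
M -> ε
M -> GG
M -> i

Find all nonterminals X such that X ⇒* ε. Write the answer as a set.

Directly nullable (have an ε-rule): {M}.
C is nullable via C -> M (every symbol on the right is already known nullable).
Not nullable: G, S — each has a terminal in every rule's right-hand side or depends on a non-nullable symbol.

{C, M}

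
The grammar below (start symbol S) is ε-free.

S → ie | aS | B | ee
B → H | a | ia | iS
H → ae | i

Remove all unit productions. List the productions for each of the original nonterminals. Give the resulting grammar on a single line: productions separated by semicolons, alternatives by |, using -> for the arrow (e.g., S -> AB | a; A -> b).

Unit productions: B->H, S->B.
Unit pairs (A ⇒* B via units): (B,H), (S,B), (S,H).
S: inherits non-unit rules of {B, H, S} → a | aS | ae | ee | i | iS | ia | ie.
B: inherits non-unit rules of {B, H} → a | ae | i | iS | ia.
H: inherits non-unit rules of {H} → ae | i.

S -> a | i | aS | ae | ee | iS | ia | ie; B -> a | i | ae | iS | ia; H -> i | ae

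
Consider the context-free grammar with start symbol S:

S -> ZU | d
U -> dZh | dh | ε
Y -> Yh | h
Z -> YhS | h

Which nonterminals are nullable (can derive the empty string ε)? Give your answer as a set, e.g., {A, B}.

Directly nullable (have an ε-rule): {U}.
Not nullable: S, Y, Z — each has a terminal in every rule's right-hand side or depends on a non-nullable symbol.

{U}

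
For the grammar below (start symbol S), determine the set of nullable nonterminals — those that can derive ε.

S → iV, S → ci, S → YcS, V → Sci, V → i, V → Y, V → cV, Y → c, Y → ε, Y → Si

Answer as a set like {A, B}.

Directly nullable (have an ε-rule): {Y}.
V is nullable via V -> Y (every symbol on the right is already known nullable).
Not nullable: S — each has a terminal in every rule's right-hand side or depends on a non-nullable symbol.

{V, Y}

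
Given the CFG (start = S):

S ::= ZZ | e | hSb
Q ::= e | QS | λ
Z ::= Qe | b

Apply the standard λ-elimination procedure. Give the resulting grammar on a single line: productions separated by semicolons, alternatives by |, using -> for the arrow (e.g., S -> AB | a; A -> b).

S -> e | ZZ | hSb; Q -> S | e | QS; Z -> b | e | Qe

Nullable set: {Q}.
Drop Q -> λ.
Q -> QS: Q nullable, giving QS | S.
Z -> Qe: Q nullable, giving Qe | e.
Unchanged (no nullable symbols): S -> ZZ; S -> e; S -> hSb; Q -> e; Z -> b.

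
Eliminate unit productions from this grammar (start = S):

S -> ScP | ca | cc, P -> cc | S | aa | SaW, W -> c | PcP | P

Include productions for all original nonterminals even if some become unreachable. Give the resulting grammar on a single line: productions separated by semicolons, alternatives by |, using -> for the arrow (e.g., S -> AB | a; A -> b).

Unit productions: P->S, W->P.
Unit pairs (A ⇒* B via units): (P,S), (W,P), (W,S).
S: inherits non-unit rules of {S} → ScP | ca | cc.
P: inherits non-unit rules of {P, S} → SaW | ScP | aa | ca | cc.
W: inherits non-unit rules of {P, S, W} → PcP | SaW | ScP | aa | c | ca | cc.

S -> ca | cc | ScP; P -> aa | ca | cc | SaW | ScP; W -> c | aa | ca | cc | PcP | SaW | ScP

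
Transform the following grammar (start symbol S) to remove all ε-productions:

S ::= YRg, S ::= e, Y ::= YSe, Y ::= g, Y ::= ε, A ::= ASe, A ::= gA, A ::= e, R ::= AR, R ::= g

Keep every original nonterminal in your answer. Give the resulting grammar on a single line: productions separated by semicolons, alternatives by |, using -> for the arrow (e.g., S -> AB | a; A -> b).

Nullable set: {Y}.
S -> YRg: Y nullable, giving Rg | YRg.
Drop Y -> ε.
Y -> YSe: Y nullable, giving Se | YSe.
Unchanged (no nullable symbols): S -> e; A -> ASe; A -> e; A -> gA; R -> AR; R -> g; Y -> g.

S -> e | Rg | YRg; A -> e | gA | ASe; R -> g | AR; Y -> g | Se | YSe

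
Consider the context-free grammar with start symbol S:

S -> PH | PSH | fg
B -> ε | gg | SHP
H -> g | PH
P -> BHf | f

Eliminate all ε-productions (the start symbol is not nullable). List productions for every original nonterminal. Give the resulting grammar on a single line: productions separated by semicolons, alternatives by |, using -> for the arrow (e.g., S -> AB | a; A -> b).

S -> PH | fg | PSH; B -> gg | SHP; H -> g | PH; P -> f | Hf | BHf

Nullable set: {B}.
Drop B -> ε.
P -> BHf: B nullable, giving BHf | Hf.
Unchanged (no nullable symbols): S -> PH; S -> PSH; S -> fg; B -> SHP; B -> gg; H -> PH; H -> g; P -> f.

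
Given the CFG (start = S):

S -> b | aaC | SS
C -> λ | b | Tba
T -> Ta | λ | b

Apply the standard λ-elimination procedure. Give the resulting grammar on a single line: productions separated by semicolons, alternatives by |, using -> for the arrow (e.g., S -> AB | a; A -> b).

S -> b | SS | aa | aaC; C -> b | ba | Tba; T -> a | b | Ta

Nullable set: {C, T}.
S -> aaC: C nullable, giving aa | aaC.
Drop C -> λ.
C -> Tba: T nullable, giving Tba | ba.
Drop T -> λ.
T -> Ta: T nullable, giving Ta | a.
Unchanged (no nullable symbols): S -> SS; S -> b; C -> b; T -> b.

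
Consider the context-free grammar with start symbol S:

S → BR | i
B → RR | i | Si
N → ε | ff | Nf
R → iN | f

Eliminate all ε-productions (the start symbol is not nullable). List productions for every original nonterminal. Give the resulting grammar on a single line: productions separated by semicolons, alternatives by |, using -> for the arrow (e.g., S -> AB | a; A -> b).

S -> i | BR; B -> i | RR | Si; N -> f | Nf | ff; R -> f | i | iN

Nullable set: {N}.
Drop N -> ε.
N -> Nf: N nullable, giving Nf | f.
R -> iN: N nullable, giving i | iN.
Unchanged (no nullable symbols): S -> BR; S -> i; B -> RR; B -> Si; B -> i; N -> ff; R -> f.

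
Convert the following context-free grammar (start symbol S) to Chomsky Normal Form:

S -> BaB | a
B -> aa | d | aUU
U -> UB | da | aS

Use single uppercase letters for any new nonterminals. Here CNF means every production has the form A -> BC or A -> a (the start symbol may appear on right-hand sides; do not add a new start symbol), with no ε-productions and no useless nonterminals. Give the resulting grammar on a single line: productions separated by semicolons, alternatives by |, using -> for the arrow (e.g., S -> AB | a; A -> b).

No ε-productions.
No unit productions to eliminate.
TERM: introduce A -> a, C -> d and substitute in every rule of length ≥2.
BIN: B -> AUU becomes B -> AD, D -> UU; S -> BAB becomes S -> BE, E -> AB.

S -> a | BE; A -> a; B -> d | AA | AD; C -> d; D -> UU; E -> AB; U -> AS | CA | UB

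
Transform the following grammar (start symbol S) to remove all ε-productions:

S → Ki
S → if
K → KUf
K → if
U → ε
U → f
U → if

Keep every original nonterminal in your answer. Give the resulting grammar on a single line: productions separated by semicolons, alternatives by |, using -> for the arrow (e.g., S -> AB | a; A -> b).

S -> Ki | if; K -> Kf | if | KUf; U -> f | if

Nullable set: {U}.
K -> KUf: U nullable, giving KUf | Kf.
Drop U -> ε.
Unchanged (no nullable symbols): S -> Ki; S -> if; K -> if; U -> f; U -> if.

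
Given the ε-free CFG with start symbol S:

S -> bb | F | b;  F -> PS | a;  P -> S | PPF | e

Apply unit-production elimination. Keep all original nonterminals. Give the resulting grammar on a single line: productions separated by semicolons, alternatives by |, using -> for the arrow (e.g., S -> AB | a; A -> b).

Unit productions: P->S, S->F.
Unit pairs (A ⇒* B via units): (P,F), (P,S), (S,F).
S: inherits non-unit rules of {F, S} → PS | a | b | bb.
F: inherits non-unit rules of {F} → PS | a.
P: inherits non-unit rules of {F, P, S} → PPF | PS | a | b | bb | e.

S -> a | b | PS | bb; F -> a | PS; P -> a | b | e | PS | bb | PPF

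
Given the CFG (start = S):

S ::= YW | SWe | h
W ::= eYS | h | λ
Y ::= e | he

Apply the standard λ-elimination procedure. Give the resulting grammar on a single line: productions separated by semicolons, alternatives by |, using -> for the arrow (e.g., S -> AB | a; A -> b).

S -> Y | h | Se | YW | SWe; W -> h | eYS; Y -> e | he

Nullable set: {W}.
S -> SWe: W nullable, giving SWe | Se.
S -> YW: W nullable, giving Y | YW.
Drop W -> λ.
Unchanged (no nullable symbols): S -> h; W -> eYS; W -> h; Y -> e; Y -> he.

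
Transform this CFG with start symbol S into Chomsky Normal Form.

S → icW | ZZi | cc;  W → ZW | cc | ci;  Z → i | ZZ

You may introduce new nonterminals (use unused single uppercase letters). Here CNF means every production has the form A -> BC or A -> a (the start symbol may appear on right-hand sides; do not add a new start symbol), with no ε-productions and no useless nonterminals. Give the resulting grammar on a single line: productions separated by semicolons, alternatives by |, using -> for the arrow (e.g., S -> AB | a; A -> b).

S -> AC | BB | ZD; A -> i; B -> c; C -> BW; D -> ZA; W -> BA | BB | ZW; Z -> i | ZZ

No ε-productions.
No unit productions to eliminate.
TERM: introduce B -> c, A -> i and substitute in every rule of length ≥2.
BIN: S -> ABW becomes S -> AC, C -> BW; S -> ZZA becomes S -> ZD, D -> ZA.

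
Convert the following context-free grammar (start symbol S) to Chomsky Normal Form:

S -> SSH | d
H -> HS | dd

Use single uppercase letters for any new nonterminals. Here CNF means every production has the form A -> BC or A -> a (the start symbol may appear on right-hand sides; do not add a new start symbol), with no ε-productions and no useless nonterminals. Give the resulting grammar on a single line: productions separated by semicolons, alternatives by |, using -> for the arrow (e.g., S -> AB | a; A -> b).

No ε-productions.
No unit productions to eliminate.
TERM: introduce A -> d and substitute in every rule of length ≥2.
BIN: S -> SSH becomes S -> SB, B -> SH.

S -> d | SB; A -> d; B -> SH; H -> AA | HS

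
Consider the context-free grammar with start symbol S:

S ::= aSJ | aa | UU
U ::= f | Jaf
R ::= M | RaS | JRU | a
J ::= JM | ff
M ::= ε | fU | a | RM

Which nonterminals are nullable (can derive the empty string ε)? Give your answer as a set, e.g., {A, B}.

{M, R}

Directly nullable (have an ε-rule): {M}.
R is nullable via R -> M (every symbol on the right is already known nullable).
Not nullable: J, S, U — each has a terminal in every rule's right-hand side or depends on a non-nullable symbol.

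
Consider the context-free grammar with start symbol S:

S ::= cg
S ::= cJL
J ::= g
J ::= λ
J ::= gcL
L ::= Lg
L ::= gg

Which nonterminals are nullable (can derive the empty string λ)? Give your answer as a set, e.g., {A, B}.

Directly nullable (have an ε-rule): {J}.
Not nullable: L, S — each has a terminal in every rule's right-hand side or depends on a non-nullable symbol.

{J}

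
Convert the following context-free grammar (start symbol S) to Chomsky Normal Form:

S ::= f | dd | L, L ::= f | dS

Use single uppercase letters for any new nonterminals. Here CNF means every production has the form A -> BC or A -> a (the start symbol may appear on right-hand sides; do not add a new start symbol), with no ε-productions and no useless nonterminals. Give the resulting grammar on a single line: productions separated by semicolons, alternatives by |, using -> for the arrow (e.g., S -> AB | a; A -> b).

S -> f | AA | AS; A -> d

No ε-productions.
After unit-elimination: S -> f | dS | dd; L -> f | dS.
TERM: introduce A -> d and substitute in every rule of length ≥2.
Drop unreachable/unproductive: L.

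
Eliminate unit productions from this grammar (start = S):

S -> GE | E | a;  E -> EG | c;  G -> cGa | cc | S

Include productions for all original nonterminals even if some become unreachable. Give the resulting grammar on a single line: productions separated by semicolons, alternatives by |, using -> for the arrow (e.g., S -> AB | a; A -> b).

Unit productions: G->S, S->E.
Unit pairs (A ⇒* B via units): (G,E), (G,S), (S,E).
S: inherits non-unit rules of {E, S} → EG | GE | a | c.
E: inherits non-unit rules of {E} → EG | c.
G: inherits non-unit rules of {E, G, S} → EG | GE | a | c | cGa | cc.

S -> a | c | EG | GE; E -> c | EG; G -> a | c | EG | GE | cc | cGa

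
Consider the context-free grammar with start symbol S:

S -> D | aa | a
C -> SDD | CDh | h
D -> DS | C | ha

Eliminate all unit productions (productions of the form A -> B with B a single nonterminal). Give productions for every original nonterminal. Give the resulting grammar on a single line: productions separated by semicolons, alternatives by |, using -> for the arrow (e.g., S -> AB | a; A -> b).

S -> a | h | DS | aa | ha | CDh | SDD; C -> h | CDh | SDD; D -> h | DS | ha | CDh | SDD

Unit productions: D->C, S->D.
Unit pairs (A ⇒* B via units): (D,C), (S,C), (S,D).
S: inherits non-unit rules of {C, D, S} → CDh | DS | SDD | a | aa | h | ha.
C: inherits non-unit rules of {C} → CDh | SDD | h.
D: inherits non-unit rules of {C, D} → CDh | DS | SDD | h | ha.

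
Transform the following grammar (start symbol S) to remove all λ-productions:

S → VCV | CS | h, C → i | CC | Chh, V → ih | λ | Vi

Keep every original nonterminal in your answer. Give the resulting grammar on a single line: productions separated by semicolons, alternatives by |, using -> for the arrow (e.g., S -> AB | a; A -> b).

S -> C | h | CS | CV | VC | VCV; C -> i | CC | Chh; V -> i | Vi | ih

Nullable set: {V}.
S -> VCV: V, V nullable, giving C | CV | VC | VCV.
Drop V -> λ.
V -> Vi: V nullable, giving Vi | i.
Unchanged (no nullable symbols): S -> CS; S -> h; C -> CC; C -> Chh; C -> i; V -> ih.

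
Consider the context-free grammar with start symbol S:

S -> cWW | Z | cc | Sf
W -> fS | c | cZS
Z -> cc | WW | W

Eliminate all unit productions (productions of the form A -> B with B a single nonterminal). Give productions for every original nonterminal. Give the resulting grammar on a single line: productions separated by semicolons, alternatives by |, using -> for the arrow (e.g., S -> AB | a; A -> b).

Unit productions: S->Z, Z->W.
Unit pairs (A ⇒* B via units): (S,W), (S,Z), (Z,W).
S: inherits non-unit rules of {S, W, Z} → Sf | WW | c | cWW | cZS | cc | fS.
W: inherits non-unit rules of {W} → c | cZS | fS.
Z: inherits non-unit rules of {W, Z} → WW | c | cZS | cc | fS.

S -> c | Sf | WW | cc | fS | cWW | cZS; W -> c | fS | cZS; Z -> c | WW | cc | fS | cZS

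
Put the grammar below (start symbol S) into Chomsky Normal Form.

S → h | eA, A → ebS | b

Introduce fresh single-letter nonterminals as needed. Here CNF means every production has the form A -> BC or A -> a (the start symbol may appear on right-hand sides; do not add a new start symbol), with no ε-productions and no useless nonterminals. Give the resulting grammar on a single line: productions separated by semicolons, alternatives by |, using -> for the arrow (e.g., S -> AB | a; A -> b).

S -> h | BA; A -> b | BD; B -> e; C -> b; D -> CS

No ε-productions.
No unit productions to eliminate.
TERM: introduce C -> b, B -> e and substitute in every rule of length ≥2.
BIN: A -> BCS becomes A -> BD, D -> CS.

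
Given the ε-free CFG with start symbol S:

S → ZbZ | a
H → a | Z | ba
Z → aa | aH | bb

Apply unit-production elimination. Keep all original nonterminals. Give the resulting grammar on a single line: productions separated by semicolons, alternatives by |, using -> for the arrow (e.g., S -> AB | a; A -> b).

Unit productions: H->Z.
Unit pairs (A ⇒* B via units): (H,Z).
S: inherits non-unit rules of {S} → ZbZ | a.
H: inherits non-unit rules of {H, Z} → a | aH | aa | ba | bb.
Z: inherits non-unit rules of {Z} → aH | aa | bb.

S -> a | ZbZ; H -> a | aH | aa | ba | bb; Z -> aH | aa | bb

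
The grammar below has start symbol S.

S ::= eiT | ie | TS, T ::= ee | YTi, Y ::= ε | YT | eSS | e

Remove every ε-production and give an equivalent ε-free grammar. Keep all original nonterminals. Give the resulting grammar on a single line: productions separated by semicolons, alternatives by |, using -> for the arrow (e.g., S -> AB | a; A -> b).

S -> TS | ie | eiT; T -> Ti | ee | YTi; Y -> T | e | YT | eSS

Nullable set: {Y}.
T -> YTi: Y nullable, giving Ti | YTi.
Drop Y -> ε.
Y -> YT: Y nullable, giving T | YT.
Unchanged (no nullable symbols): S -> TS; S -> eiT; S -> ie; T -> ee; Y -> e; Y -> eSS.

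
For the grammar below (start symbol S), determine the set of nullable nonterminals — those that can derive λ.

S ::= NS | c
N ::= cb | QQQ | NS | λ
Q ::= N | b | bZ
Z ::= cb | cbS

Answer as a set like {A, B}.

{N, Q}

Directly nullable (have an ε-rule): {N}.
Q is nullable via Q -> N (every symbol on the right is already known nullable).
Not nullable: S, Z — each has a terminal in every rule's right-hand side or depends on a non-nullable symbol.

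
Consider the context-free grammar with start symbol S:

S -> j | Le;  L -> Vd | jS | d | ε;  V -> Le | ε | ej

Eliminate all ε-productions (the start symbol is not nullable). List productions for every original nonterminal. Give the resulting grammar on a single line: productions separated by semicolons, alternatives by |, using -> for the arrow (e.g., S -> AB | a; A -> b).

S -> e | j | Le; L -> d | Vd | jS; V -> e | Le | ej

Nullable set: {L, V}.
S -> Le: L nullable, giving Le | e.
Drop L -> ε.
L -> Vd: V nullable, giving Vd | d.
Drop V -> ε.
V -> Le: L nullable, giving Le | e.
Unchanged (no nullable symbols): S -> j; L -> d; L -> jS; V -> ej.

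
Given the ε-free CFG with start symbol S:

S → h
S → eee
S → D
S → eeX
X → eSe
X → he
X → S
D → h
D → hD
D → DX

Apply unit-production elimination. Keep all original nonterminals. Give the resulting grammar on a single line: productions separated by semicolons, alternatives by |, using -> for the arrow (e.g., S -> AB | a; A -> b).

Unit productions: S->D, X->S.
Unit pairs (A ⇒* B via units): (S,D), (X,D), (X,S).
S: inherits non-unit rules of {D, S} → DX | eeX | eee | h | hD.
D: inherits non-unit rules of {D} → DX | h | hD.
X: inherits non-unit rules of {D, S, X} → DX | eSe | eeX | eee | h | hD | he.

S -> h | DX | hD | eeX | eee; D -> h | DX | hD; X -> h | DX | hD | he | eSe | eeX | eee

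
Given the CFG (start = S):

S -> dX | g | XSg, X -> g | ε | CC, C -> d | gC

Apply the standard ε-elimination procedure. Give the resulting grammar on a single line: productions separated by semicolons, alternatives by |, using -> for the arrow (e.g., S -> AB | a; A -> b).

S -> d | g | Sg | dX | XSg; C -> d | gC; X -> g | CC

Nullable set: {X}.
S -> XSg: X nullable, giving Sg | XSg.
S -> dX: X nullable, giving d | dX.
Drop X -> ε.
Unchanged (no nullable symbols): S -> g; C -> d; C -> gC; X -> CC; X -> g.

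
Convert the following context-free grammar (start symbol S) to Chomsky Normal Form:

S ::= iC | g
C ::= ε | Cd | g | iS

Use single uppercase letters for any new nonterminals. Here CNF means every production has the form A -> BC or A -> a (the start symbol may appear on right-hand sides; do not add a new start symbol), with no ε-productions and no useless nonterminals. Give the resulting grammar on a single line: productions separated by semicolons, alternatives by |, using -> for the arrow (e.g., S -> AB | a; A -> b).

S -> g | i | BC; A -> d; B -> i; C -> d | g | BS | CA

Nullable: {C}; after ε-elimination: S -> g | i | iC; C -> d | g | Cd | iS.
No unit productions to eliminate.
TERM: introduce A -> d, B -> i and substitute in every rule of length ≥2.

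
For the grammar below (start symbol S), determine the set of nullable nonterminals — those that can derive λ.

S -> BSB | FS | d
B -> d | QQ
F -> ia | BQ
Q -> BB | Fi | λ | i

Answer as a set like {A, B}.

{B, F, Q}

Directly nullable (have an ε-rule): {Q}.
B is nullable via B -> QQ (every symbol on the right is already known nullable).
F is nullable via F -> BQ (every symbol on the right is already known nullable).
Not nullable: S — each has a terminal in every rule's right-hand side or depends on a non-nullable symbol.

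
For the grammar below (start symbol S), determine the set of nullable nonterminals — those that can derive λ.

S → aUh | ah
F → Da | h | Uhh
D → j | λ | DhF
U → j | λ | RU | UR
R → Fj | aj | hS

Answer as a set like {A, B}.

Directly nullable (have an ε-rule): {D, U}.
Not nullable: F, R, S — each has a terminal in every rule's right-hand side or depends on a non-nullable symbol.

{D, U}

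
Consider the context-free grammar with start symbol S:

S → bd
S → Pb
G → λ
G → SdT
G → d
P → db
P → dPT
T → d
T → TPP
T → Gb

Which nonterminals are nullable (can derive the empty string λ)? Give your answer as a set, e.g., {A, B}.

Directly nullable (have an ε-rule): {G}.
Not nullable: P, S, T — each has a terminal in every rule's right-hand side or depends on a non-nullable symbol.

{G}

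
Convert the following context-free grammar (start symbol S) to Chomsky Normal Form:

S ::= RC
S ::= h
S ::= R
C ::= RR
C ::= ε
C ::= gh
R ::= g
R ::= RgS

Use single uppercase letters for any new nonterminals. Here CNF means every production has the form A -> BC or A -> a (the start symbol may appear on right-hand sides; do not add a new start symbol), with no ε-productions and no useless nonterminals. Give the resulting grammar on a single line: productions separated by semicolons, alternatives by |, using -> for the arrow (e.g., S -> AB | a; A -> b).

S -> g | h | RC | RE; A -> g; B -> h; C -> AB | RR; D -> AS; E -> AS; R -> g | RD

Nullable: {C}; after ε-elimination: S -> R | h | RC; C -> RR | gh; R -> g | RgS.
After unit-elimination: S -> g | h | RC | RgS; C -> RR | gh; R -> g | RgS.
TERM: introduce A -> g, B -> h and substitute in every rule of length ≥2.
BIN: R -> RAS becomes R -> RD, D -> AS; S -> RAS becomes S -> RE, E -> AS.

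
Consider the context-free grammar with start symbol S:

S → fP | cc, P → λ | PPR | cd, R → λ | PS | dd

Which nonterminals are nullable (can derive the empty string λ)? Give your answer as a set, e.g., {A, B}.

Directly nullable (have an ε-rule): {P, R}.
Not nullable: S — each has a terminal in every rule's right-hand side or depends on a non-nullable symbol.

{P, R}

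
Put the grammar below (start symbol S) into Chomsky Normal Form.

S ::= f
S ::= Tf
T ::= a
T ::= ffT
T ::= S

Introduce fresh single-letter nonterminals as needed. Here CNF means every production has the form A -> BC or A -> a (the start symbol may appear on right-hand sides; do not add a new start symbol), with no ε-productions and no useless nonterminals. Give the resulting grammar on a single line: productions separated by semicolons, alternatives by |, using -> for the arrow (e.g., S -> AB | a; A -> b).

No ε-productions.
After unit-elimination: S -> f | Tf; T -> a | f | Tf | ffT.
TERM: introduce A -> f and substitute in every rule of length ≥2.
BIN: T -> AAT becomes T -> AB, B -> AT.

S -> f | TA; A -> f; B -> AT; T -> a | f | AB | TA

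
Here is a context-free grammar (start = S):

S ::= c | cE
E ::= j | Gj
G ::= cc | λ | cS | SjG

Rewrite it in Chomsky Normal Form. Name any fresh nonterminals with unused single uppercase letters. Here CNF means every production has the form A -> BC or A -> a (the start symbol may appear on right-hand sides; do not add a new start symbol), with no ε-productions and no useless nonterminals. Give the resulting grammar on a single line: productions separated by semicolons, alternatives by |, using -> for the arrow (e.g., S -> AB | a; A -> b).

Nullable: {G}; after ε-elimination: S -> c | cE; E -> j | Gj; G -> Sj | cS | cc | SjG.
No unit productions to eliminate.
TERM: introduce B -> c, A -> j and substitute in every rule of length ≥2.
BIN: G -> SAG becomes G -> SC, C -> AG.

S -> c | BE; A -> j; B -> c; C -> AG; E -> j | GA; G -> BB | BS | SA | SC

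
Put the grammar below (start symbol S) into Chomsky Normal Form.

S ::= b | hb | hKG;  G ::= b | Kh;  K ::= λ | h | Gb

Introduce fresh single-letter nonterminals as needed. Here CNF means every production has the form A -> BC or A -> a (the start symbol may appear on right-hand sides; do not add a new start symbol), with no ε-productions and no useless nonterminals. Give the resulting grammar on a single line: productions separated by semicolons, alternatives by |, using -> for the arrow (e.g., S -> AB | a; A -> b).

S -> b | AB | AC | AG; A -> h; B -> b; C -> KG; G -> b | h | KA; K -> h | GB

Nullable: {K}; after ε-elimination: S -> b | hG | hb | hKG; G -> b | h | Kh; K -> h | Gb.
No unit productions to eliminate.
TERM: introduce B -> b, A -> h and substitute in every rule of length ≥2.
BIN: S -> AKG becomes S -> AC, C -> KG.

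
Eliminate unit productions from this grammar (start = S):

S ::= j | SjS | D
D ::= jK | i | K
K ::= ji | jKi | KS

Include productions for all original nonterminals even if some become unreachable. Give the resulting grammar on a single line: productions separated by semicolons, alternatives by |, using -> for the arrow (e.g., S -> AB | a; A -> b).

S -> i | j | KS | jK | ji | SjS | jKi; D -> i | KS | jK | ji | jKi; K -> KS | ji | jKi

Unit productions: D->K, S->D.
Unit pairs (A ⇒* B via units): (D,K), (S,D), (S,K).
S: inherits non-unit rules of {D, K, S} → KS | SjS | i | j | jK | jKi | ji.
D: inherits non-unit rules of {D, K} → KS | i | jK | jKi | ji.
K: inherits non-unit rules of {K} → KS | jKi | ji.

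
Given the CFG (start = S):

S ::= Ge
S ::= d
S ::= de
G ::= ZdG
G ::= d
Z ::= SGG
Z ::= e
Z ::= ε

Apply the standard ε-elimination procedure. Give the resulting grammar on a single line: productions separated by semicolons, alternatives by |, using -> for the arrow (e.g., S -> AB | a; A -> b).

Nullable set: {Z}.
G -> ZdG: Z nullable, giving ZdG | dG.
Drop Z -> ε.
Unchanged (no nullable symbols): S -> Ge; S -> d; S -> de; G -> d; Z -> SGG; Z -> e.

S -> d | Ge | de; G -> d | dG | ZdG; Z -> e | SGG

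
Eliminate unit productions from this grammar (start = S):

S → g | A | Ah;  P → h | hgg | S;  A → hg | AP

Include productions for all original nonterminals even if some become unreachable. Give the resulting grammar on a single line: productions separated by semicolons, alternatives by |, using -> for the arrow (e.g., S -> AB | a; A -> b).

S -> g | AP | Ah | hg; A -> AP | hg; P -> g | h | AP | Ah | hg | hgg

Unit productions: P->S, S->A.
Unit pairs (A ⇒* B via units): (P,A), (P,S), (S,A).
S: inherits non-unit rules of {A, S} → AP | Ah | g | hg.
A: inherits non-unit rules of {A} → AP | hg.
P: inherits non-unit rules of {A, P, S} → AP | Ah | g | h | hg | hgg.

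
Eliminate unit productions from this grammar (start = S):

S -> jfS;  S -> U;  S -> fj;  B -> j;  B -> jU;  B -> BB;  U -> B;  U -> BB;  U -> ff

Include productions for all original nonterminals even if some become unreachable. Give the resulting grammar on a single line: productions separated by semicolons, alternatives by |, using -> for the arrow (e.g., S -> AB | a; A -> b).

S -> j | BB | ff | fj | jU | jfS; B -> j | BB | jU; U -> j | BB | ff | jU

Unit productions: S->U, U->B.
Unit pairs (A ⇒* B via units): (S,B), (S,U), (U,B).
S: inherits non-unit rules of {B, S, U} → BB | ff | fj | j | jU | jfS.
B: inherits non-unit rules of {B} → BB | j | jU.
U: inherits non-unit rules of {B, U} → BB | ff | j | jU.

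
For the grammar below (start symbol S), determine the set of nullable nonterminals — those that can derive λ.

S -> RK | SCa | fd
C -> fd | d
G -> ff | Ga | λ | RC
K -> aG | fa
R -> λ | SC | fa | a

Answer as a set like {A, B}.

{G, R}

Directly nullable (have an ε-rule): {G, R}.
Not nullable: C, K, S — each has a terminal in every rule's right-hand side or depends on a non-nullable symbol.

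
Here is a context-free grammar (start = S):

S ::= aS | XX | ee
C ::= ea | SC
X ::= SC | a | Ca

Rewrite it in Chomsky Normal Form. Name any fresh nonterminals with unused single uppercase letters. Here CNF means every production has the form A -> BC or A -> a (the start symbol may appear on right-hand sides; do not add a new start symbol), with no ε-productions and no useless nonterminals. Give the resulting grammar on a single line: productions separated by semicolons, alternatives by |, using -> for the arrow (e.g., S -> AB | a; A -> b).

No ε-productions.
No unit productions to eliminate.
TERM: introduce B -> a, A -> e and substitute in every rule of length ≥2.

S -> AA | BS | XX; A -> e; B -> a; C -> AB | SC; X -> a | CB | SC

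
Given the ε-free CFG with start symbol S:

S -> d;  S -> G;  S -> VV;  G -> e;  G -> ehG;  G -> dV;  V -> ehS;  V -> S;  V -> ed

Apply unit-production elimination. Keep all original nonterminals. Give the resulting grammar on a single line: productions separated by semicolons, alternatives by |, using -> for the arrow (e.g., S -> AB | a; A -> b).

S -> d | e | VV | dV | ehG; G -> e | dV | ehG; V -> d | e | VV | dV | ed | ehG | ehS

Unit productions: S->G, V->S.
Unit pairs (A ⇒* B via units): (S,G), (V,G), (V,S).
S: inherits non-unit rules of {G, S} → VV | d | dV | e | ehG.
G: inherits non-unit rules of {G} → dV | e | ehG.
V: inherits non-unit rules of {G, S, V} → VV | d | dV | e | ed | ehG | ehS.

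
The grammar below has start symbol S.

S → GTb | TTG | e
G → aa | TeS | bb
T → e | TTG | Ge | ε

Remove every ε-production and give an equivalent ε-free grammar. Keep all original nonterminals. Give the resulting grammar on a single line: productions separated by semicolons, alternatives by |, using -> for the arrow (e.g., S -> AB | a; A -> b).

S -> G | e | Gb | TG | GTb | TTG; G -> aa | bb | eS | TeS; T -> G | e | Ge | TG | TTG

Nullable set: {T}.
S -> GTb: T nullable, giving GTb | Gb.
S -> TTG: T, T nullable, giving G | TG | TTG.
G -> TeS: T nullable, giving TeS | eS.
Drop T -> ε.
T -> TTG: T, T nullable, giving G | TG | TTG.
Unchanged (no nullable symbols): S -> e; G -> aa; G -> bb; T -> Ge; T -> e.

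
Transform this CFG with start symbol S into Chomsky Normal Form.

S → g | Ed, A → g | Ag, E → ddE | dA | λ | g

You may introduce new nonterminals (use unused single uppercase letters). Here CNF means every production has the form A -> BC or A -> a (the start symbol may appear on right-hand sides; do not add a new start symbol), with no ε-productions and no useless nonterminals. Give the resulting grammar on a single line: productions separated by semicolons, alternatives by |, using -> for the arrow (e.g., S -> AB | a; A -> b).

Nullable: {E}; after ε-elimination: S -> d | g | Ed; A -> g | Ag; E -> g | dA | dd | ddE.
No unit productions to eliminate.
TERM: introduce C -> d, B -> g and substitute in every rule of length ≥2.
BIN: E -> CCE becomes E -> CD, D -> CE.

S -> d | g | EC; A -> g | AB; B -> g; C -> d; D -> CE; E -> g | CA | CC | CD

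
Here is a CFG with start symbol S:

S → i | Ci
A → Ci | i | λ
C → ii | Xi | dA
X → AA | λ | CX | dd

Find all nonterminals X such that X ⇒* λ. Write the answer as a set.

Directly nullable (have an ε-rule): {A, X}.
Not nullable: C, S — each has a terminal in every rule's right-hand side or depends on a non-nullable symbol.

{A, X}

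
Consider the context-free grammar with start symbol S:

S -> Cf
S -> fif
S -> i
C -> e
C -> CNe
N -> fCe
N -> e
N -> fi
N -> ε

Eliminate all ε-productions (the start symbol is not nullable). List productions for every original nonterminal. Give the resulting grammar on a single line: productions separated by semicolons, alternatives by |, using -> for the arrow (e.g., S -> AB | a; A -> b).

S -> i | Cf | fif; C -> e | Ce | CNe; N -> e | fi | fCe

Nullable set: {N}.
C -> CNe: N nullable, giving CNe | Ce.
Drop N -> ε.
Unchanged (no nullable symbols): S -> Cf; S -> fif; S -> i; C -> e; N -> e; N -> fCe; N -> fi.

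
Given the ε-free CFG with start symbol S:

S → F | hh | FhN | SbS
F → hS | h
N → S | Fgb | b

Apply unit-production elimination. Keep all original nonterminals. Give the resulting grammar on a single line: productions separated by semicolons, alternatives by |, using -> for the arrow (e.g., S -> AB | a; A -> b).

S -> h | hS | hh | FhN | SbS; F -> h | hS; N -> b | h | hS | hh | Fgb | FhN | SbS

Unit productions: N->S, S->F.
Unit pairs (A ⇒* B via units): (N,F), (N,S), (S,F).
S: inherits non-unit rules of {F, S} → FhN | SbS | h | hS | hh.
F: inherits non-unit rules of {F} → h | hS.
N: inherits non-unit rules of {F, N, S} → Fgb | FhN | SbS | b | h | hS | hh.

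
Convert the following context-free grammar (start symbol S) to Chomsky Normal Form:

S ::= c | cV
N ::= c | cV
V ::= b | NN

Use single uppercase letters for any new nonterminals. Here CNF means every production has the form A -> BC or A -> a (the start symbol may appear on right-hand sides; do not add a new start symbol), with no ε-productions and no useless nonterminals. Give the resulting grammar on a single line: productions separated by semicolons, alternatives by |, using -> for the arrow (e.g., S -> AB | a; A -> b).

No ε-productions.
No unit productions to eliminate.
TERM: introduce A -> c and substitute in every rule of length ≥2.

S -> c | AV; A -> c; N -> c | AV; V -> b | NN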